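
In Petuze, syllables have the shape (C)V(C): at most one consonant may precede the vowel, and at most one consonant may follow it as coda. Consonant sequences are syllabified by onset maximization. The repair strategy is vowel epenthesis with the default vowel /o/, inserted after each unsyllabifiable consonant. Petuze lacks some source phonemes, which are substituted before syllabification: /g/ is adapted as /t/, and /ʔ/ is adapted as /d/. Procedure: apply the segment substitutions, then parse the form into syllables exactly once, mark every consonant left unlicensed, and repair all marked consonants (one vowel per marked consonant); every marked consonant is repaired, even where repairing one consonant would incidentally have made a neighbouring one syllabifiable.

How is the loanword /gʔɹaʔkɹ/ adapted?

Substitution: /g/ → /t/, /ʔ/ → /d/, giving /tdɹadkɹ/.
Syllabifying with onset maximization leaves /t/, /d/, /k/, /ɹ/ stranded (at most one coda consonant is licensed; onsets are limited to one consonant).
Epenthesis after each stranded consonant: /t/ → /to/, /d/ → /do/, /k/ → /ko/, /ɹ/ → /ɹo/.

todoɹadkoɹo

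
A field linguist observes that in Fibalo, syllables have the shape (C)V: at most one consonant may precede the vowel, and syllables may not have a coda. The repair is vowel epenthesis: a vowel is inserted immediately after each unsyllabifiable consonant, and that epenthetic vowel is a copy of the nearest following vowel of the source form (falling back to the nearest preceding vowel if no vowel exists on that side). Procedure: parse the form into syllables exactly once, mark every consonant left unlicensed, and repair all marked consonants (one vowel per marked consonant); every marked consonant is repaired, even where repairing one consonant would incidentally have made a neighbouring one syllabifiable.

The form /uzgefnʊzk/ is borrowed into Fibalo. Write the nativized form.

Under (C)V, the unsyllabifiable consonants are /z/, /f/, /z/, /k/ (no codas are permitted; onsets are limited to one consonant).
Each unlicensed consonant becomes the onset of a new syllable: /z/ → /ze/, /f/ → /fʊ/, /z/ → /zʊ/, /k/ → /kʊ/.

uzegefʊnʊzʊkʊ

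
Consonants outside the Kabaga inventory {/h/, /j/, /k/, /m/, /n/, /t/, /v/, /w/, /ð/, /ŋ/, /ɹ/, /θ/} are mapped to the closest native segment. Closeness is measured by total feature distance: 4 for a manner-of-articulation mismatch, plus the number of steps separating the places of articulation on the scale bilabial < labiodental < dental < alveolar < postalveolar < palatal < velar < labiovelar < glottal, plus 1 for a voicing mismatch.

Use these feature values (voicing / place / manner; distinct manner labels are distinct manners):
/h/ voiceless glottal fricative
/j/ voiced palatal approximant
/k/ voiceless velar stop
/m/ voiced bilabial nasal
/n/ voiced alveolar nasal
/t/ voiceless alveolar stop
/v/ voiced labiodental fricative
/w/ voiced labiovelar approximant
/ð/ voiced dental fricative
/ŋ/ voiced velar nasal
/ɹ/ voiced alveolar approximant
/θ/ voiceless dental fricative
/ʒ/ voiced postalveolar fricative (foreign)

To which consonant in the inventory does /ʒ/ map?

ð

/ð/ is closest: same manner (fricative), place distance 2 (postalveolar→dental), same voicing; total 2. Next closest is /v/ at distance 3.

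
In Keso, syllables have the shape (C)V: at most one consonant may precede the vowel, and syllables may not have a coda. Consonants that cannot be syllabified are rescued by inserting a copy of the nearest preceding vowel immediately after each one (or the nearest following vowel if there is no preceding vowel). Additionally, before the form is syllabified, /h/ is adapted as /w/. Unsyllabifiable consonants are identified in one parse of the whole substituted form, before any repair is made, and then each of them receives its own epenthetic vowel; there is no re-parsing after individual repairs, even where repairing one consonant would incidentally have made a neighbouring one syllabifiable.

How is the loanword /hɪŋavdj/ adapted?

Substitution: /h/ → /w/, giving /wɪŋavdj/.
Syllabifying with onset maximization leaves /v/, /d/, /j/ stranded (no codas are permitted; onsets are limited to one consonant).
Inserting the epenthetic vowel yields /v/ → /va/, /d/ → /da/, /j/ → /ja/.

wɪŋavadaja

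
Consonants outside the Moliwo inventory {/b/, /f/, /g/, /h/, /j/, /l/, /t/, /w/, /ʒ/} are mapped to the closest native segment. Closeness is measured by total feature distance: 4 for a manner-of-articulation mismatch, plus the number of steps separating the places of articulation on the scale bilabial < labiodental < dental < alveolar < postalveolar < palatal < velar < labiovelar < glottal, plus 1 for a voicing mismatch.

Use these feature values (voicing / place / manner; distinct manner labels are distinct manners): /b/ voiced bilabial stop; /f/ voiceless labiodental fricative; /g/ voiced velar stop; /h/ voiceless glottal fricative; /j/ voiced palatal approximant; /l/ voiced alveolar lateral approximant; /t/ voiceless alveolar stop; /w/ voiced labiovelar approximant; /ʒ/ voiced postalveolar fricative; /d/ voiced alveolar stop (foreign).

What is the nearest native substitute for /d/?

/t/ is closest: same manner (stop), place distance 0 (alveolar→alveolar), voicing differs (+1); total 1. Next closest is /b/ at distance 3.

t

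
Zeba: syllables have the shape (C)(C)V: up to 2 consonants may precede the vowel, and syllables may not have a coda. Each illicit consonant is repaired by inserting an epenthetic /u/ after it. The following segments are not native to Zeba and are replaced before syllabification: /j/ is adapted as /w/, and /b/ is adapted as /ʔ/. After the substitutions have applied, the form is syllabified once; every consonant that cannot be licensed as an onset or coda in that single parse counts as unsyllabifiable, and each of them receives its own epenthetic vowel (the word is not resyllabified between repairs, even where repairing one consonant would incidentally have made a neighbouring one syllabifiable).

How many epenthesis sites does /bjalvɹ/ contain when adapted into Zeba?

3

After substitution the input is /ʔwalvɹ/.
The unsyllabifiable consonants are /l/, /v/, /ɹ/; each receives one epenthetic vowel.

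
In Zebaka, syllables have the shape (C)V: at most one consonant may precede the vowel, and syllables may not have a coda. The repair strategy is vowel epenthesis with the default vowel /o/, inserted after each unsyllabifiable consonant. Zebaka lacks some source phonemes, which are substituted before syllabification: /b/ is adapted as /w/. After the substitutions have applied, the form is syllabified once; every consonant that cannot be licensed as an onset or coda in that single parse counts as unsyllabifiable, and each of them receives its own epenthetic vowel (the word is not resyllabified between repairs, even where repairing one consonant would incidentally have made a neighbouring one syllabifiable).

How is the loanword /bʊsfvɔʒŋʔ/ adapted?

Substitution: /b/ → /w/, giving /wʊsfvɔʒŋʔ/.
The consonants /s/, /f/, /ʒ/, /ŋ/, /ʔ/ cannot be parsed into a legal (C)V syllable (no codas are permitted; onsets are limited to one consonant).
Inserting the epenthetic vowel yields /s/ → /so/, /f/ → /fo/, /ʒ/ → /ʒo/, /ŋ/ → /ŋo/, /ʔ/ → /ʔo/.

wʊsofovɔʒoŋoʔo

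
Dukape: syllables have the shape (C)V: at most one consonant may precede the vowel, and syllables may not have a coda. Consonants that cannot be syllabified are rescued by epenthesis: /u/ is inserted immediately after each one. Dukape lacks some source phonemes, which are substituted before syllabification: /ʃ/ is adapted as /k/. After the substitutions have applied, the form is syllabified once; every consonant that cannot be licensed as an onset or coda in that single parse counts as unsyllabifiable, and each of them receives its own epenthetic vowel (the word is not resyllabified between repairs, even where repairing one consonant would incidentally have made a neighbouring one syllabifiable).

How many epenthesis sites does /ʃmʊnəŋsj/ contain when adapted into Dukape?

After substitution the input is /kmʊnəŋsj/.
The unsyllabifiable consonants are /k/, /ŋ/, /s/, /j/; each receives one epenthetic vowel.

4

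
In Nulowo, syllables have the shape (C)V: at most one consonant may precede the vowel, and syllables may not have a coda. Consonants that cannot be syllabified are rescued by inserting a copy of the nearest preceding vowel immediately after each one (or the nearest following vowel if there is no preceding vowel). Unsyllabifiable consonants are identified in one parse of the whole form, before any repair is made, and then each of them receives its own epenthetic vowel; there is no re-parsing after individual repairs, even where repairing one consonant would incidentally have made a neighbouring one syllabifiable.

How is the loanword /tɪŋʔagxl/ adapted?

The consonants /ŋ/, /g/, /x/, /l/ cannot be parsed into a legal (C)V syllable (no codas are permitted; onsets are limited to one consonant).
Inserting the epenthetic vowel yields /ŋ/ → /ŋɪ/, /g/ → /ga/, /x/ → /xa/, /l/ → /la/.

tɪŋɪʔagaxala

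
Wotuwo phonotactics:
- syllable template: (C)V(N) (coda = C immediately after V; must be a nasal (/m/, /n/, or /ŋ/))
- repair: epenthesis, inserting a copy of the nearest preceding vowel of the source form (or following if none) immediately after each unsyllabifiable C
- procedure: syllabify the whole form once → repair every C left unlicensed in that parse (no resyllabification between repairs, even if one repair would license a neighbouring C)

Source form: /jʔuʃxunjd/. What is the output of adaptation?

Syllabifying with onset maximization leaves /j/, /ʃ/, /j/, /d/ stranded (only a nasal (/m/, /n/, or /ŋ/) is licensed in coda position; onsets are limited to one consonant).
Inserting the epenthetic vowel yields /j/ → /ju/, /ʃ/ → /ʃu/, /j/ → /ju/, /d/ → /du/.

juʔuʃuxunjudu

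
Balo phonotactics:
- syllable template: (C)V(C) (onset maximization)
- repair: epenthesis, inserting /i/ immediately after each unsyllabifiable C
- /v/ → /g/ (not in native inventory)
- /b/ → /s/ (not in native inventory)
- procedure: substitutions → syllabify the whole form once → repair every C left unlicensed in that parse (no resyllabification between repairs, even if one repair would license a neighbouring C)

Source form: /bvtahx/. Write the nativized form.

Substitution: /b/ → /s/, /v/ → /g/, giving /sgtahx/.
Syllabifying with onset maximization leaves /s/, /g/, /x/ stranded (at most one coda consonant is licensed; onsets are limited to one consonant).
Inserting the epenthetic vowel yields /s/ → /si/, /g/ → /gi/, /x/ → /xi/.

sigitahxi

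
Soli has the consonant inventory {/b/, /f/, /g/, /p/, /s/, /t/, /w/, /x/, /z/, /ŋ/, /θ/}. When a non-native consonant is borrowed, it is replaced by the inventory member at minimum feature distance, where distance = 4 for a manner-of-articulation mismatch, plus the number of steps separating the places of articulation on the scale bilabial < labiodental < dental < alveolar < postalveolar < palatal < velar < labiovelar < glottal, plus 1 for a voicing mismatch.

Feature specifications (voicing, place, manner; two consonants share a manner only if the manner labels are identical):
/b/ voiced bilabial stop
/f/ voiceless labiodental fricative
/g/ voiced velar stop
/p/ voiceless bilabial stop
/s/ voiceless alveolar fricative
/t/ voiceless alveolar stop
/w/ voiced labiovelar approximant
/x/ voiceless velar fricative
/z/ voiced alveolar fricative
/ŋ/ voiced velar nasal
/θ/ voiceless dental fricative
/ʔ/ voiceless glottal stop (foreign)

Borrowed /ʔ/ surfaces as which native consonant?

g

/g/ is closest: same manner (stop), place distance 2 (glottal→velar), voicing differs (+1); total 3. Next closest is /t/ at distance 5.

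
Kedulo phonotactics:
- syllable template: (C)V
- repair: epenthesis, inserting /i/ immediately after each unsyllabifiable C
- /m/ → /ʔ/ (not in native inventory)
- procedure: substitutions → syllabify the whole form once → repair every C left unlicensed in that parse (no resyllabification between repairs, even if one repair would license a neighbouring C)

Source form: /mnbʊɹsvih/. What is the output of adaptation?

ʔinibʊɹisivihi

Substitution: /m/ → /ʔ/, giving /ʔnbʊɹsvih/.
The consonants /ʔ/, /n/, /ɹ/, /s/, /h/ cannot be parsed into a legal (C)V syllable (no codas are permitted; onsets are limited to one consonant).
Each unlicensed consonant becomes the onset of a new syllable: /ʔ/ → /ʔi/, /n/ → /ni/, /ɹ/ → /ɹi/, /s/ → /si/, /h/ → /hi/.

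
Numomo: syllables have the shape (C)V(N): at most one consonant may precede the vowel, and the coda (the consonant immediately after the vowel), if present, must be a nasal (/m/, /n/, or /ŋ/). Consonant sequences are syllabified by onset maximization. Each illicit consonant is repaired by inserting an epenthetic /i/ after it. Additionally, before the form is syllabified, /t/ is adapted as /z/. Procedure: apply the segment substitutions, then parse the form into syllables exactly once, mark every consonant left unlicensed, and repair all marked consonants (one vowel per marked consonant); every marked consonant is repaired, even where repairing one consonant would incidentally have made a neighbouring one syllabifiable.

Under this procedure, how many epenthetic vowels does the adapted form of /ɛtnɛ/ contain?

1

After substitution the input is /ɛznɛ/.
The unsyllabifiable consonants are /z/; each receives one epenthetic vowel.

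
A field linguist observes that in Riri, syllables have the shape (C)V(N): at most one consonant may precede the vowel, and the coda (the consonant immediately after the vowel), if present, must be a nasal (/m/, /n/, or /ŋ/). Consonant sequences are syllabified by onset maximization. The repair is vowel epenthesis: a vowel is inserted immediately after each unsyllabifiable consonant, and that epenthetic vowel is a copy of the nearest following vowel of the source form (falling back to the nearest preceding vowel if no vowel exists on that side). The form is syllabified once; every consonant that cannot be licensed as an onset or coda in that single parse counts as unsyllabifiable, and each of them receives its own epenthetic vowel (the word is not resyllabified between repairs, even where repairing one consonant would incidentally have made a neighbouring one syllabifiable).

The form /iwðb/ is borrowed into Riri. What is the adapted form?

iwiðibi

Under (C)V(N), the unsyllabifiable consonants are /w/, /ð/, /b/ (only a nasal (/m/, /n/, or /ŋ/) is licensed in coda position; onsets are limited to one consonant).
Epenthesis after each stranded consonant: /w/ → /wi/, /ð/ → /ði/, /b/ → /bi/.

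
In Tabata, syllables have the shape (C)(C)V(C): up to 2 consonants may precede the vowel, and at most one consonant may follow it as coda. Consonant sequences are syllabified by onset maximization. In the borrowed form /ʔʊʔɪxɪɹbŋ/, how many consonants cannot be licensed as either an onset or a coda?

2

The consonants /b/, /ŋ/ cannot be parsed into a legal (C)(C)V(C) syllable (at most one coda consonant is licensed; onsets may contain at most 2 consonants).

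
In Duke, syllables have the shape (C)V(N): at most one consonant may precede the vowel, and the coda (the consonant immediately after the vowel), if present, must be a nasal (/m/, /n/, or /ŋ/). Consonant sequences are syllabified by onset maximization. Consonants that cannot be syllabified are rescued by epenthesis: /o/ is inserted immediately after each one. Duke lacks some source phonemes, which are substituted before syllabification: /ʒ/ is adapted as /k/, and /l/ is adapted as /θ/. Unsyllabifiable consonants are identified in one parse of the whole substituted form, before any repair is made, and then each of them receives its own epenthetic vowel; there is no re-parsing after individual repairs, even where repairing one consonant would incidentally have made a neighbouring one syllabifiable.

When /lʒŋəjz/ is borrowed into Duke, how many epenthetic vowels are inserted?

4

After substitution the input is /θkŋəjz/.
The unsyllabifiable consonants are /θ/, /k/, /j/, /z/; each receives one epenthetic vowel.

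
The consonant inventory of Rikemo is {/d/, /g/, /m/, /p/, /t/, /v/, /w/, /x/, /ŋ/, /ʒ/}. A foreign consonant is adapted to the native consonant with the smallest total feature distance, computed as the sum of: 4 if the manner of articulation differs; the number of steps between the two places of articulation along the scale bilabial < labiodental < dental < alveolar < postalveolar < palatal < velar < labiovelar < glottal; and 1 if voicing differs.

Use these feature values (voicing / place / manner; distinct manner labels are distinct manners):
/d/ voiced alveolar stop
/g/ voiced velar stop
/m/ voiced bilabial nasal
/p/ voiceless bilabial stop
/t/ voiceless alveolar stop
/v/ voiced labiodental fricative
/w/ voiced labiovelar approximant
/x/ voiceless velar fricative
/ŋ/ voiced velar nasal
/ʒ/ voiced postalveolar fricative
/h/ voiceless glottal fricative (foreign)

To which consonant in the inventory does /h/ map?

x

/x/ is closest: same manner (fricative), place distance 2 (glottal→velar), same voicing; total 2. Next closest is /ʒ/ at distance 5.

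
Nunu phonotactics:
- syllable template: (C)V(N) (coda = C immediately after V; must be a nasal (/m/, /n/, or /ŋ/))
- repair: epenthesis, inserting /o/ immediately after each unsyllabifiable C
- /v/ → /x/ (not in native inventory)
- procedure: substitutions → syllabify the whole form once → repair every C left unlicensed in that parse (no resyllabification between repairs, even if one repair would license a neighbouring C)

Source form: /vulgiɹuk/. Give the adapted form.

Substitution: /v/ → /x/, giving /xulgiɹuk/.
Syllabifying with onset maximization leaves /l/, /k/ stranded (only a nasal (/m/, /n/, or /ŋ/) is licensed in coda position; onsets are limited to one consonant).
Each unlicensed consonant becomes the onset of a new syllable: /l/ → /lo/, /k/ → /ko/.

xulogiɹuko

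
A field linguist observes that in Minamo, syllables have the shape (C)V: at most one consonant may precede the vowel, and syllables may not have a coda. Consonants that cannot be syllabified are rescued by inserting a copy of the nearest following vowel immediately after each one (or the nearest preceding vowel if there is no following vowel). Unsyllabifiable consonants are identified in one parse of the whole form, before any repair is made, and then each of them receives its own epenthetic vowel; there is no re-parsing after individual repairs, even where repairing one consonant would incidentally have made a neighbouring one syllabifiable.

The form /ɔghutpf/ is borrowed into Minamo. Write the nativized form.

Syllabifying with onset maximization leaves /g/, /t/, /p/, /f/ stranded (no codas are permitted; onsets are limited to one consonant).
Each unlicensed consonant becomes the onset of a new syllable: /g/ → /gu/, /t/ → /tu/, /p/ → /pu/, /f/ → /fu/.

ɔguhutupufu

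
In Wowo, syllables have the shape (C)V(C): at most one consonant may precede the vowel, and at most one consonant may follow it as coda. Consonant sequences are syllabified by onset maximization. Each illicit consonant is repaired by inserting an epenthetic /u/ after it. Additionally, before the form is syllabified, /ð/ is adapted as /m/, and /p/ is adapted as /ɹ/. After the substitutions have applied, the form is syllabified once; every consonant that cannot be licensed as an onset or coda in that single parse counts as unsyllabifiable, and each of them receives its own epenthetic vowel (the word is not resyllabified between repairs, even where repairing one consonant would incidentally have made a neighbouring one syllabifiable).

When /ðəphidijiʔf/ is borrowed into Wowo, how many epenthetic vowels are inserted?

After substitution the input is /məɹhidijiʔf/.
The unsyllabifiable consonants are /f/; each receives one epenthetic vowel.

1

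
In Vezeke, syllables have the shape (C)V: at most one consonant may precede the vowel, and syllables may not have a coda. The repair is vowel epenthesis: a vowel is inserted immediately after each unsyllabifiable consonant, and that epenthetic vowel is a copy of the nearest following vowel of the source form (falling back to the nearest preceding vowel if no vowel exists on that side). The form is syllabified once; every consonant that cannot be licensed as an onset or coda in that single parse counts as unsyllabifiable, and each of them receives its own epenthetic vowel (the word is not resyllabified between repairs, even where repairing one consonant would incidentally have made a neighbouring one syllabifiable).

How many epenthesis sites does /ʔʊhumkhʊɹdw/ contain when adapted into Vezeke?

The unsyllabifiable consonants are /m/, /k/, /ɹ/, /d/, /w/; each receives one epenthetic vowel.

5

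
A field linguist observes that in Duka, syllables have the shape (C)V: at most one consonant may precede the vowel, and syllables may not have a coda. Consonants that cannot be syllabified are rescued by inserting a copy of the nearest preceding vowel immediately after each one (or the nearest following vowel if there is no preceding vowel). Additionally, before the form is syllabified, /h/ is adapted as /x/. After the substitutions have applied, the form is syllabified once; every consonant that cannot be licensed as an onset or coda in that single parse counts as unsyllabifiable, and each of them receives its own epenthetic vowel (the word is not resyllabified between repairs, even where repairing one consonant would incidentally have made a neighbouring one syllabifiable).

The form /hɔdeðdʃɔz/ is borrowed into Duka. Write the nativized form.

Substitution: /h/ → /x/, giving /xɔdeðdʃɔz/.
Syllabifying with onset maximization leaves /ð/, /d/, /z/ stranded (no codas are permitted; onsets are limited to one consonant).
Epenthesis after each stranded consonant: /ð/ → /ðe/, /d/ → /de/, /z/ → /zɔ/.

xɔdeðedeʃɔzɔ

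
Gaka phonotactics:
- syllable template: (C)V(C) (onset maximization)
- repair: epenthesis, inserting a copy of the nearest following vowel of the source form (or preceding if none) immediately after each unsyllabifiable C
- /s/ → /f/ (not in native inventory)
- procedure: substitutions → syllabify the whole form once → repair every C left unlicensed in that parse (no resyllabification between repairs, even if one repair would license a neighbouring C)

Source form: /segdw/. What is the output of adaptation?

fegdewe

Substitution: /s/ → /f/, giving /fegdw/.
The consonants /d/, /w/ cannot be parsed into a legal (C)V(C) syllable (at most one coda consonant is licensed; onsets are limited to one consonant).
Inserting the epenthetic vowel yields /d/ → /de/, /w/ → /we/.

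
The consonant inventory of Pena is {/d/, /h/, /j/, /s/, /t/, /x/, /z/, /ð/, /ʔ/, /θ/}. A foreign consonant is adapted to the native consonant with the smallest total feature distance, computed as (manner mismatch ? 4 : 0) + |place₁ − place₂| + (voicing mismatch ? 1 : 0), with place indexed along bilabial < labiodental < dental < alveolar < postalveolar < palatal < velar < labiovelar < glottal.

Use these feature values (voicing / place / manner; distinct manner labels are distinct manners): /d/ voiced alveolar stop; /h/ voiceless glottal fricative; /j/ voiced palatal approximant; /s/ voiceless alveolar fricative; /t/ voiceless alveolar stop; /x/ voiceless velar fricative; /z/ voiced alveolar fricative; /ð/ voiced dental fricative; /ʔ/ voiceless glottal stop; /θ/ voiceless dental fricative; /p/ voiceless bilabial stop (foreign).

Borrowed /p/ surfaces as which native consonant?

t

/t/ is closest: same manner (stop), place distance 3 (bilabial→alveolar), same voicing; total 3. Next closest is /d/ at distance 4.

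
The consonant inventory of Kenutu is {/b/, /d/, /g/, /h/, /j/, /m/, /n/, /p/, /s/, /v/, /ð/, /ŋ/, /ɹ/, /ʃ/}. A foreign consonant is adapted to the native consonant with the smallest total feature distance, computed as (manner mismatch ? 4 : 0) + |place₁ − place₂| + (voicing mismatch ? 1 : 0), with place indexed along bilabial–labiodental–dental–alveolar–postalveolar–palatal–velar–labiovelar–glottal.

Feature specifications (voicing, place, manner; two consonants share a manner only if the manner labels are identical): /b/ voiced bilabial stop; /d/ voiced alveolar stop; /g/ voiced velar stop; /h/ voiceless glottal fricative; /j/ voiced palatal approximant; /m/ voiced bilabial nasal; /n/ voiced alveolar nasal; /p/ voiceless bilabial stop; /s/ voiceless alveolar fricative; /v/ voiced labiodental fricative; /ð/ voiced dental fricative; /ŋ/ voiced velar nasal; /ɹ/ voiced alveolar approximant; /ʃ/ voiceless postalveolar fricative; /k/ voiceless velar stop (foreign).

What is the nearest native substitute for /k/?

/g/ is closest: same manner (stop), place distance 0 (velar→velar), voicing differs (+1); total 1. Next closest is /d/ at distance 4.

g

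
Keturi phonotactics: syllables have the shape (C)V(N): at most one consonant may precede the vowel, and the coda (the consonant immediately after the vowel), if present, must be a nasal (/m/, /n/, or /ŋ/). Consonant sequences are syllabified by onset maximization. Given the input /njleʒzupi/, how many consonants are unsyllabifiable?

Syllabifying with onset maximization leaves /n/, /j/, /ʒ/ stranded (only a nasal (/m/, /n/, or /ŋ/) is licensed in coda position; onsets are limited to one consonant).

3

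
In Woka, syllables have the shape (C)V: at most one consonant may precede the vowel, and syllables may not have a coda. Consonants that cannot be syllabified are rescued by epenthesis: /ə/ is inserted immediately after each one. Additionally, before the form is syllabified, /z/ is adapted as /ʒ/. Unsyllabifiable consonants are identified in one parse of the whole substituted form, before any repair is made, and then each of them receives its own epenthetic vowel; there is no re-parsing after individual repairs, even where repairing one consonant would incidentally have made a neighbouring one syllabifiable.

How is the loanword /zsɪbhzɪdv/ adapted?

ʒəsɪbəhəʒɪdəvə

Substitution: /z/ → /ʒ/, giving /ʒsɪbhʒɪdv/.
Under (C)V, the unsyllabifiable consonants are /ʒ/, /b/, /h/, /d/, /v/ (no codas are permitted; onsets are limited to one consonant).
Epenthesis after each stranded consonant: /ʒ/ → /ʒə/, /b/ → /bə/, /h/ → /hə/, /d/ → /də/, /v/ → /və/.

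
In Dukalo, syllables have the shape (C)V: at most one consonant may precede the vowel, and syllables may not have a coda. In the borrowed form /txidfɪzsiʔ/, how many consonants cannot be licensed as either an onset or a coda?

Under (C)V, the unsyllabifiable consonants are /t/, /d/, /z/, /ʔ/ (no codas are permitted; onsets are limited to one consonant).

4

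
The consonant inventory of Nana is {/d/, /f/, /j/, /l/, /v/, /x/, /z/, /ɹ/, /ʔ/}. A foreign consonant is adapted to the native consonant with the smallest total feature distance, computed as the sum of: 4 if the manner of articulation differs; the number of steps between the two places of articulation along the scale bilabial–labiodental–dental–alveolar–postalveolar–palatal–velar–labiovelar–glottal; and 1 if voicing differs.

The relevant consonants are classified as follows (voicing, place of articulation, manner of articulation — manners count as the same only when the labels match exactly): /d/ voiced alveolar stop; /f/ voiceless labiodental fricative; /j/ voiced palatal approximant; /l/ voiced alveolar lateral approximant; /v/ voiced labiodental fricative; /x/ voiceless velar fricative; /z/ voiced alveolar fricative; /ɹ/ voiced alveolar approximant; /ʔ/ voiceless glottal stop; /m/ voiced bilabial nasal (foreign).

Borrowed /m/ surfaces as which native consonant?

/v/ is closest: manner differs (nasal→fricative, +4), place distance 1 (bilabial→labiodental), same voicing; total 5. Next closest is /f/ at distance 6.

v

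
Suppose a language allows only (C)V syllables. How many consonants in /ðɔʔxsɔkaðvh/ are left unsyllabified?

The consonants /ʔ/, /x/, /ð/, /v/, /h/ cannot be parsed into a legal (C)V syllable (no codas are permitted; onsets are limited to one consonant).

5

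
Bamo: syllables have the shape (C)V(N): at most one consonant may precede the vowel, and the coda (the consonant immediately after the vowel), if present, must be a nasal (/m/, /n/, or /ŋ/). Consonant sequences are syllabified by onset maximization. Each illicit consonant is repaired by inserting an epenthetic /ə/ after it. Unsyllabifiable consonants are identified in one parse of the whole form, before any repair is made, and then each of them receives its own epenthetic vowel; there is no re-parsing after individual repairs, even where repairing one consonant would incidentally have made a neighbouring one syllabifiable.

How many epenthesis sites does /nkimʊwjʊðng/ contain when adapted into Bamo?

5

The unsyllabifiable consonants are /n/, /w/, /ð/, /n/, /g/; each receives one epenthetic vowel.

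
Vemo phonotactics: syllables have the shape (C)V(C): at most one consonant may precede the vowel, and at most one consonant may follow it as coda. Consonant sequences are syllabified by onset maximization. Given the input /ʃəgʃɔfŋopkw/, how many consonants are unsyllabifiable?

The consonants /k/, /w/ cannot be parsed into a legal (C)V(C) syllable (at most one coda consonant is licensed; onsets are limited to one consonant).

2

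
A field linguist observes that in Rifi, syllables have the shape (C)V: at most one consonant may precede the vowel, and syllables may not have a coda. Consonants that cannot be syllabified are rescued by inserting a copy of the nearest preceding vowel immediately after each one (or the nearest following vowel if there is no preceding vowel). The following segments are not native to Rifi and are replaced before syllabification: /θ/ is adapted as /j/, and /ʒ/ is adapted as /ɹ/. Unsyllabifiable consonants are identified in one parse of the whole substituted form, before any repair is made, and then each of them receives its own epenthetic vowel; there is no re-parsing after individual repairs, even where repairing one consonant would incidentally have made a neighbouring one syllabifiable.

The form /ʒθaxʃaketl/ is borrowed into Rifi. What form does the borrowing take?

Substitution: /ʒ/ → /ɹ/, /θ/ → /j/, giving /ɹjaxʃaketl/.
Under (C)V, the unsyllabifiable consonants are /ɹ/, /x/, /t/, /l/ (no codas are permitted; onsets are limited to one consonant).
Epenthesis after each stranded consonant: /ɹ/ → /ɹa/, /x/ → /xa/, /t/ → /te/, /l/ → /le/.

ɹajaxaʃaketele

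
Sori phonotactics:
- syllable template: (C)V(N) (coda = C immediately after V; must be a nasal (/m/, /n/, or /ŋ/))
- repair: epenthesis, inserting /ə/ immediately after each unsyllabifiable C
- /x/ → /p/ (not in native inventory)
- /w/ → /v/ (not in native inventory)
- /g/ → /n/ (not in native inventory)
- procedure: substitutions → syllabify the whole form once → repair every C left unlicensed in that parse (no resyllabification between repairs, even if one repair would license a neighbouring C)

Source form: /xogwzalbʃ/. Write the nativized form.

Substitution: /x/ → /p/, /g/ → /n/, /w/ → /v/, giving /ponvzalbʃ/.
Under (C)V(N), the unsyllabifiable consonants are /v/, /l/, /b/, /ʃ/ (only a nasal (/m/, /n/, or /ŋ/) is licensed in coda position; onsets are limited to one consonant).
Epenthesis after each stranded consonant: /v/ → /və/, /l/ → /lə/, /b/ → /bə/, /ʃ/ → /ʃə/.

ponvəzaləbəʃə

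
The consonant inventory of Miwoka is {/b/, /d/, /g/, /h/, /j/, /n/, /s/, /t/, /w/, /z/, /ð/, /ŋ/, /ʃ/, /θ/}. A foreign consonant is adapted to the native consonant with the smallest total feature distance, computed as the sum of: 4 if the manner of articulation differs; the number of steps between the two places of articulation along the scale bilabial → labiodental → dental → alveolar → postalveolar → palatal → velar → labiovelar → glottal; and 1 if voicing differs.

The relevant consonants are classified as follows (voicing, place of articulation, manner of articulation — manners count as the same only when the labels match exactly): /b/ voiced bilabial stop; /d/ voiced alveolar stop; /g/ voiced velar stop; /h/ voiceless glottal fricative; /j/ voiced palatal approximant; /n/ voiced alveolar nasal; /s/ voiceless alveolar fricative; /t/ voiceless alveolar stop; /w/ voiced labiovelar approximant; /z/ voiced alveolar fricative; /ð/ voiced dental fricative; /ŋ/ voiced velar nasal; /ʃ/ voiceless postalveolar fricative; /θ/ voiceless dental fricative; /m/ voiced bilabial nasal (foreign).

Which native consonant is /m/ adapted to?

/n/ is closest: same manner (nasal), place distance 3 (bilabial→alveolar), same voicing; total 3. Next closest is /b/ at distance 4.

n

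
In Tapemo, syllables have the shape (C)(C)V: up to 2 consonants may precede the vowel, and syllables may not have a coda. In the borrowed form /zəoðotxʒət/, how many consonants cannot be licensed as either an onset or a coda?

2

Under (C)(C)V, the unsyllabifiable consonants are /t/, /t/ (no codas are permitted; onsets may contain at most 2 consonants).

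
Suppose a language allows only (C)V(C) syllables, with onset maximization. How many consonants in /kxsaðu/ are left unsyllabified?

Under (C)V(C), the unsyllabifiable consonants are /k/, /x/ (at most one coda consonant is licensed; onsets are limited to one consonant).

2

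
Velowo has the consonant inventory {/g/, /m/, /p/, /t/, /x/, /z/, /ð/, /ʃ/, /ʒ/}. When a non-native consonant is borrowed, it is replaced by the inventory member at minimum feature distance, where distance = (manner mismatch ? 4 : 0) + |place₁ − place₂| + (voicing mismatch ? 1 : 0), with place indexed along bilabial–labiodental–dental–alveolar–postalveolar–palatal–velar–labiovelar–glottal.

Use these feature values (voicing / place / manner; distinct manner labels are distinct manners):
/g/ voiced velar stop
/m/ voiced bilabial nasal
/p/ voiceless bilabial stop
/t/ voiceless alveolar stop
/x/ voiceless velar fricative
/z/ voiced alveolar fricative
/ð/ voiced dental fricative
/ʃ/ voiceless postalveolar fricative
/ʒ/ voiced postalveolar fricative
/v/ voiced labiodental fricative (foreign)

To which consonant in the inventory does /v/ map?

ð

/ð/ is closest: same manner (fricative), place distance 1 (labiodental→dental), same voicing; total 1. Next closest is /z/ at distance 2.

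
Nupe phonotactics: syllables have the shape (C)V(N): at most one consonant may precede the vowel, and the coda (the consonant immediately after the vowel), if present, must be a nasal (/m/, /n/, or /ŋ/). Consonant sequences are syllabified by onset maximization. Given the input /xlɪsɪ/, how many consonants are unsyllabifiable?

1

Syllabifying with onset maximization leaves /x/ stranded (only a nasal (/m/, /n/, or /ŋ/) is licensed in coda position; onsets are limited to one consonant).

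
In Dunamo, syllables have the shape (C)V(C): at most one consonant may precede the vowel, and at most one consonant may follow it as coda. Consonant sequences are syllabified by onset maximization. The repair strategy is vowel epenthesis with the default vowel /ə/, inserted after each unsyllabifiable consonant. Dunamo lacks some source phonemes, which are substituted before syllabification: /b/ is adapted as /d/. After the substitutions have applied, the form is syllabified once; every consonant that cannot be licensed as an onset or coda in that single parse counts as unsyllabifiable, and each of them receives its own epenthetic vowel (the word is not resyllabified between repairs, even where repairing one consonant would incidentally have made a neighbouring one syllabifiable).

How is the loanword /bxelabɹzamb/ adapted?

Substitution: /b/ → /d/, giving /dxeladɹzamd/.
Under (C)V(C), the unsyllabifiable consonants are /d/, /ɹ/, /d/ (at most one coda consonant is licensed; onsets are limited to one consonant).
Each unlicensed consonant becomes the onset of a new syllable: /d/ → /də/, /ɹ/ → /ɹə/, /d/ → /də/.

dəxeladɹəzamdə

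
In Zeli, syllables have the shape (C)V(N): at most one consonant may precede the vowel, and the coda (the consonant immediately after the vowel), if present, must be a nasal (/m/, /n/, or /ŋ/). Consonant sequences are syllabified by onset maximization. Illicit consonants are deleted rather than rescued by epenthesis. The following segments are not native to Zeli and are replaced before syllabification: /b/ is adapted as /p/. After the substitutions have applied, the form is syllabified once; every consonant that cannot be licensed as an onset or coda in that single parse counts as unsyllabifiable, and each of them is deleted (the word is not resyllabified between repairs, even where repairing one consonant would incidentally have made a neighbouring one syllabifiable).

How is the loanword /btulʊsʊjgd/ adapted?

Substitution: /b/ → /p/, giving /ptulʊsʊjgd/.
Syllabifying with onset maximization leaves /p/, /j/, /g/, /d/ stranded (only a nasal (/m/, /n/, or /ŋ/) is licensed in coda position; onsets are limited to one consonant).
Deletion applies to /p/, /j/, /g/, /d/.

tulʊsʊ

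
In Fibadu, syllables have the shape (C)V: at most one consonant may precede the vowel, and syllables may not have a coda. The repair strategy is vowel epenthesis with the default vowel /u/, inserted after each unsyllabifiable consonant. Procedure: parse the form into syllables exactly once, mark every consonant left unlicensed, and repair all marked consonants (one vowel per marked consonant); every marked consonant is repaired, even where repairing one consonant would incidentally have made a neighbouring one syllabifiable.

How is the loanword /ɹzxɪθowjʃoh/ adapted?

ɹuzuxɪθowujuʃohu

Syllabifying with onset maximization leaves /ɹ/, /z/, /w/, /j/, /h/ stranded (no codas are permitted; onsets are limited to one consonant).
Inserting the epenthetic vowel yields /ɹ/ → /ɹu/, /z/ → /zu/, /w/ → /wu/, /j/ → /ju/, /h/ → /hu/.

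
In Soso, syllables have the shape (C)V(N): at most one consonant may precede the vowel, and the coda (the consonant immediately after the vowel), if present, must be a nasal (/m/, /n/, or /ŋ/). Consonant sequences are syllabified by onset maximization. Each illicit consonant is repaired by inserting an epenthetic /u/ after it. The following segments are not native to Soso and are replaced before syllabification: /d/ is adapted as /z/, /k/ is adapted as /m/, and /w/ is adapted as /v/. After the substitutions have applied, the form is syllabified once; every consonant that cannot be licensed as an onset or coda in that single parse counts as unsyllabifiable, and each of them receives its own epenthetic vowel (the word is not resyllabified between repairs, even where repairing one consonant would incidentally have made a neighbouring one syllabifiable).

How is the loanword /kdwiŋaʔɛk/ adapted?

muzuviŋaʔɛm

Substitution: /k/ → /m/, /d/ → /z/, /w/ → /v/, giving /mzviŋaʔɛm/.
Under (C)V(N), the unsyllabifiable consonants are /m/, /z/ (only a nasal (/m/, /n/, or /ŋ/) is licensed in coda position; onsets are limited to one consonant).
Each unlicensed consonant becomes the onset of a new syllable: /m/ → /mu/, /z/ → /zu/.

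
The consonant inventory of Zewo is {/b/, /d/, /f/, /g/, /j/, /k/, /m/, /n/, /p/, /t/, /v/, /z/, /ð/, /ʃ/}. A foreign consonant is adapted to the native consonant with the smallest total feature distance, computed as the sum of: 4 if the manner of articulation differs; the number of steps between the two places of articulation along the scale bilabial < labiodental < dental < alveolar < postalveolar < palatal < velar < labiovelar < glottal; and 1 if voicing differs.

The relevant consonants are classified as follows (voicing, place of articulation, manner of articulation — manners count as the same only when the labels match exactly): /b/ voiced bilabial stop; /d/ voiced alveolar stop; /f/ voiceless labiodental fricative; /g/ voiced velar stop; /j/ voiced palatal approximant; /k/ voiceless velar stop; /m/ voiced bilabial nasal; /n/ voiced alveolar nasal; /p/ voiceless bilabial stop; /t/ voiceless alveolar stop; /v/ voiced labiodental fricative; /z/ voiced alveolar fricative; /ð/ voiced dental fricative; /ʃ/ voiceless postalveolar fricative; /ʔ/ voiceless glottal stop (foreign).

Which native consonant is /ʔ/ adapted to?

/k/ is closest: same manner (stop), place distance 2 (glottal→velar), same voicing; total 2. Next closest is /g/ at distance 3.

k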